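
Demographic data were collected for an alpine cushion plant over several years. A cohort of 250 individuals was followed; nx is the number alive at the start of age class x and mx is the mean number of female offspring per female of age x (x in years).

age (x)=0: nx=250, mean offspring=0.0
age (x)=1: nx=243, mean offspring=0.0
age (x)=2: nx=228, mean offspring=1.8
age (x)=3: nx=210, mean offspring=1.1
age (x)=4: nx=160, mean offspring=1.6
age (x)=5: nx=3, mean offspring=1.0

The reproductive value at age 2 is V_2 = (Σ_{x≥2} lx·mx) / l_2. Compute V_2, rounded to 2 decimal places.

lx = nx/n0 = nx/250: 1, 0.972, 0.912, 0.84, 0.64, 0.012
lx·mx for x ≥ 2: 1.6416, 0.924, 1.024, 0.012 → sum = 3.6016
V_2 = 3.6016 / l_2 = 3.6016 / 0.912 = 3.949123… → 3.95

3.95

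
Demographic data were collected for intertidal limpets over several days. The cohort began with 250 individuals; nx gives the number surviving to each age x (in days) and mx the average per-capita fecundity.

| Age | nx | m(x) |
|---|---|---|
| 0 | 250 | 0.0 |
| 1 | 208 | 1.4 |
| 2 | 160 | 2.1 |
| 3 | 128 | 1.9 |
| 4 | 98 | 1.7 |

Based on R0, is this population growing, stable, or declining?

lx = nx/n0 = nx/250: 1, 0.832, 0.64, 0.512, 0.392
R0 = Σ lx·mx = 0 + 1.1648 + 1.344 + 0.9728 + 0.6664 = 4.148
R0 > 1, so the population is growing.

growing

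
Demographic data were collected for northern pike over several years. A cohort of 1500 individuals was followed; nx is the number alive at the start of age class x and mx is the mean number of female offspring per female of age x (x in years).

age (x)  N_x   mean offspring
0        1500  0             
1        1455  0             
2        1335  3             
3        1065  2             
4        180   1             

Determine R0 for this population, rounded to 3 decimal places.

lx = nx/n0 = nx/1500: 1, 0.97, 0.89, 0.71, 0.12
lx·mx by age: 0, 0, 2.67, 1.42, 0.12
R0 = Σ lx·mx = 4.21 → 4.210

4.210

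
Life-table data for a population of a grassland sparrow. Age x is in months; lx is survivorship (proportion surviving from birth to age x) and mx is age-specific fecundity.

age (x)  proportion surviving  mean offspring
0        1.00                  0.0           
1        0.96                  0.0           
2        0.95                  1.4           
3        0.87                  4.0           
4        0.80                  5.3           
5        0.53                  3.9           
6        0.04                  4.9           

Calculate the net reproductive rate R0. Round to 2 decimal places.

lx·mx by age: 0, 0, 1.33, 3.48, 4.24, 2.067, 0.196
R0 = Σ lx·mx = 11.313 → 11.31

11.31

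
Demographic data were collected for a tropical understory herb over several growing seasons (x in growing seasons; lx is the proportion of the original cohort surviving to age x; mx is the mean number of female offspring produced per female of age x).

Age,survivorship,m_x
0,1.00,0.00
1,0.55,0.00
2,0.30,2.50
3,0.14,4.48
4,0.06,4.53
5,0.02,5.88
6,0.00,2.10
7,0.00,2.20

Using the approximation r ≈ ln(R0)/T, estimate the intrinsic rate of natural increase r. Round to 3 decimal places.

0.199

R0 = Σ lx·mx = 0 + 0 + 0.75 + 0.6272 + 0.2718 + 0.1176 + 0 + 0 = 1.7666
Σ x·lx·mx = 5.0568; T = 5.0568/1.7666 = 2.86245…
r ≈ ln(R0)/T = ln(1.7666)/2.86245… = 0.1988… → 0.199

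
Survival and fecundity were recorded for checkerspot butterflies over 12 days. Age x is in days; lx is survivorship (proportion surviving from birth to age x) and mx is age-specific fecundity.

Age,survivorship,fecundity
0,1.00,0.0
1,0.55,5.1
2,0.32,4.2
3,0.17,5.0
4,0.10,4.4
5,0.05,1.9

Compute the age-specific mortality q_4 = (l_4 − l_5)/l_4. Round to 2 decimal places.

0.50

q_4 = (l_4 − l_5) / l_4 = (0.1 − 0.05) / 0.1
     = 0.05 / 0.1 = 0.5 → 0.50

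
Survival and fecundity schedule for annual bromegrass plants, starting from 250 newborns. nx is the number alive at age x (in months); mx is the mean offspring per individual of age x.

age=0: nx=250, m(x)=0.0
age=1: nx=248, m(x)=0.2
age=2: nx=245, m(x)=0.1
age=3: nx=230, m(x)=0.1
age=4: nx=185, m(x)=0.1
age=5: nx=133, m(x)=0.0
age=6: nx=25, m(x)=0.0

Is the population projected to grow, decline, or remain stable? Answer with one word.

declining

lx = nx/n0 = nx/250: 1, 0.992, 0.98, 0.92, 0.74, 0.532, 0.1
R0 = Σ lx·mx = 0 + 0.1984 + 0.098 + 0.092 + 0.074 + 0 + 0 = 0.4624
R0 < 1, so the population is declining.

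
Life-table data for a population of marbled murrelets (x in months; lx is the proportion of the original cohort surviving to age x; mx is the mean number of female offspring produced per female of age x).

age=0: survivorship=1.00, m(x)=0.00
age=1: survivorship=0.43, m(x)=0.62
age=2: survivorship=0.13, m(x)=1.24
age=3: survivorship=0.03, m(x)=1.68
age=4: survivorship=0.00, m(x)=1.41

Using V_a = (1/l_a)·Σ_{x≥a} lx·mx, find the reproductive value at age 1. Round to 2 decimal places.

1.11

lx·mx for x ≥ 1: 0.2666, 0.1612, 0.0504, 0 → sum = 0.4782
V_1 = 0.4782 / l_1 = 0.4782 / 0.43 = 1.112093… → 1.11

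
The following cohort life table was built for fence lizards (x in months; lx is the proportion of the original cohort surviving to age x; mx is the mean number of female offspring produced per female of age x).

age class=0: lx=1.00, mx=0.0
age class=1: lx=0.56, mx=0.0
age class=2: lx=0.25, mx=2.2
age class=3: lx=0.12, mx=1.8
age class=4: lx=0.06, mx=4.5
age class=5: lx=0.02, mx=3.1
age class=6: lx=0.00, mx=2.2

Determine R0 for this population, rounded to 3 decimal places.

lx·mx by age: 0, 0, 0.55, 0.216, 0.27, 0.062, 0
R0 = Σ lx·mx = 1.098 → 1.098

1.098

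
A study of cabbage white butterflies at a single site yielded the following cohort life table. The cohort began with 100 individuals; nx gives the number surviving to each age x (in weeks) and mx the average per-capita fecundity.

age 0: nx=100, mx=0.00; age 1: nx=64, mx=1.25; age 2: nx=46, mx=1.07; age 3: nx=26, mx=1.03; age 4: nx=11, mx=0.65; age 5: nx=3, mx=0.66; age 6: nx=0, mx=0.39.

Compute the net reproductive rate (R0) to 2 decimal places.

lx = nx/n0 = nx/100: 1, 0.64, 0.46, 0.26, 0.11, 0.03, 0
lx·mx by age: 0, 0.8, 0.4922, 0.2678, 0.0715, 0.0198, 0
R0 = Σ lx·mx = 1.6513 → 1.65

1.65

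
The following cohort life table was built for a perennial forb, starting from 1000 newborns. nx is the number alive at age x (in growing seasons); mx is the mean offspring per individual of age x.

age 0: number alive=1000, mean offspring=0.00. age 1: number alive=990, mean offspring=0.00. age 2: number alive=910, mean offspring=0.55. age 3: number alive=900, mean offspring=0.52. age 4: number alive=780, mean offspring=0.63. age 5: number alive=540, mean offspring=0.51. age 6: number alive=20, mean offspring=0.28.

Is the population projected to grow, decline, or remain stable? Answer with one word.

growing

lx = nx/n0 = nx/1000: 1, 0.99, 0.91, 0.9, 0.78, 0.54, 0.02
R0 = Σ lx·mx = 0 + 0 + 0.5005 + 0.468 + 0.4914 + 0.2754 + 0.0056 = 1.7409
R0 > 1, so the population is growing.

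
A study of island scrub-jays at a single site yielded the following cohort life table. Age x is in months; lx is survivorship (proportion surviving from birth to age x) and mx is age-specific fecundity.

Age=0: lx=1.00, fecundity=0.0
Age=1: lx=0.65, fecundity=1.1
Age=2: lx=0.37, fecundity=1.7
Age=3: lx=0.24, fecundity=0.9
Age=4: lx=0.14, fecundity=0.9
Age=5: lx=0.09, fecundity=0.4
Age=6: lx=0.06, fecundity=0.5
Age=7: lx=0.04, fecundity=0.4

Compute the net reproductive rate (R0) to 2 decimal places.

1.77

lx·mx by age: 0, 0.715, 0.629, 0.216, 0.126, 0.036, 0.03, 0.016
R0 = Σ lx·mx = 1.768 → 1.77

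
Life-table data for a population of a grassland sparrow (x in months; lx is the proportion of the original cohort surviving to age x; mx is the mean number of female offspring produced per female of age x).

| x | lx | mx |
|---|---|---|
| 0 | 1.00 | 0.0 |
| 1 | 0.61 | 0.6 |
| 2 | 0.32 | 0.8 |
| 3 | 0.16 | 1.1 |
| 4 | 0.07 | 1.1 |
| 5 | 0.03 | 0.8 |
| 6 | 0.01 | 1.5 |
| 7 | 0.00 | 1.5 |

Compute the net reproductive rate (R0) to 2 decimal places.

0.91

lx·mx by age: 0, 0.366, 0.256, 0.176, 0.077, 0.024, 0.015, 0
R0 = Σ lx·mx = 0.914 → 0.91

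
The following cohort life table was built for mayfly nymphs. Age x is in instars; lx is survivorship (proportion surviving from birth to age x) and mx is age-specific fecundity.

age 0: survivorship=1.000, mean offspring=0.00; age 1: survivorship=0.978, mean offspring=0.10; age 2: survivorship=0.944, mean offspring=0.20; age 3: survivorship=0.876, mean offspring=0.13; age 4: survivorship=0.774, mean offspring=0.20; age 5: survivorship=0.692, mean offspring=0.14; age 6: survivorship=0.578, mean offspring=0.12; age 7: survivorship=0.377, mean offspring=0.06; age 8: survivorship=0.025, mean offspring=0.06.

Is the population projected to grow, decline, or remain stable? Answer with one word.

R0 = Σ lx·mx = 0 + 0.0978 + 0.1888 + 0.11388 + 0.1548 + 0.09688 + 0.06936 + 0.02262 + 0.0015 = 0.74564
R0 < 1, so the population is declining.

declining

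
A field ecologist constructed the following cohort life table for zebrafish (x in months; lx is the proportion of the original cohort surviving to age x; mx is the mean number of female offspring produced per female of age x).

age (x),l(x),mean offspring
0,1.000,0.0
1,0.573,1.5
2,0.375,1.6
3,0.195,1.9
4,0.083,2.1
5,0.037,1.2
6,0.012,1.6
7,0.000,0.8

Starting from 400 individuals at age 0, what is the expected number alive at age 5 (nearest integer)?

Expected survivors = N0 · l_5 = 400 × 0.037 = 14.8 → 15

15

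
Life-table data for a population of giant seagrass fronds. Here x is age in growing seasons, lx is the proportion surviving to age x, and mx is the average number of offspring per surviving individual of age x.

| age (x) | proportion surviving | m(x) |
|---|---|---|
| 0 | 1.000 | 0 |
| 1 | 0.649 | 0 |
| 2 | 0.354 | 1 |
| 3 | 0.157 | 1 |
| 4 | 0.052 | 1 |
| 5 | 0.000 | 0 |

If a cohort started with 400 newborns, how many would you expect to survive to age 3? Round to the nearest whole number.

63

Expected survivors = N0 · l_3 = 400 × 0.157 = 62.8 → 63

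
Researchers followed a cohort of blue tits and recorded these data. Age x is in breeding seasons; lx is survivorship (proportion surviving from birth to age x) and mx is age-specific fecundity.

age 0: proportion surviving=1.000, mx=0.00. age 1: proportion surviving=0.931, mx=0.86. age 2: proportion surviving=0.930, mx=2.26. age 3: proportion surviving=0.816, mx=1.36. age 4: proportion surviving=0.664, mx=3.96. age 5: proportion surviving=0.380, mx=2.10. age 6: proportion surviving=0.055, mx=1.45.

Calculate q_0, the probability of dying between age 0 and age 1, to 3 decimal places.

q_0 = (l_0 − l_1) / l_0 = (1 − 0.931) / 1
     = 0.069 / 1 = 0.069 → 0.069

0.069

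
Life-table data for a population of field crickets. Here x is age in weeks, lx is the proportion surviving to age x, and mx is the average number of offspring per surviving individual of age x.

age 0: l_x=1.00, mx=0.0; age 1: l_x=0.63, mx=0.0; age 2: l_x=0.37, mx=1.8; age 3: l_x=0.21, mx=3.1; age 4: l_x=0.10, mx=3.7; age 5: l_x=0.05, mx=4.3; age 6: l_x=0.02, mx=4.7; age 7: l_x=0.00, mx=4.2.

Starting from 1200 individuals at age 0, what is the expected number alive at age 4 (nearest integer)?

120

Expected survivors = N0 · l_4 = 1200 × 0.10 = 120 → 120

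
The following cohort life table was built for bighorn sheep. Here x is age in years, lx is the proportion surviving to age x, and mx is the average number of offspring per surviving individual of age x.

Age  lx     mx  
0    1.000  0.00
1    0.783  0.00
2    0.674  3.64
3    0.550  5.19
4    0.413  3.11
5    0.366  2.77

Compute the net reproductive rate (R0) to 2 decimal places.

7.61

lx·mx by age: 0, 0, 2.45336, 2.8545, 1.28443, 1.01382
R0 = Σ lx·mx = 7.60611 → 7.61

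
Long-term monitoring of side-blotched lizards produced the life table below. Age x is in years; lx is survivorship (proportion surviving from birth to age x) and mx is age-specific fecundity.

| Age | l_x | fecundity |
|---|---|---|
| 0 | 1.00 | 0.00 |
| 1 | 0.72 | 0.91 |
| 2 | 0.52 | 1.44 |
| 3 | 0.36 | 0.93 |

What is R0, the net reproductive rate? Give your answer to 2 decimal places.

lx·mx by age: 0, 0.6552, 0.7488, 0.3348
R0 = Σ lx·mx = 1.7388 → 1.74

1.74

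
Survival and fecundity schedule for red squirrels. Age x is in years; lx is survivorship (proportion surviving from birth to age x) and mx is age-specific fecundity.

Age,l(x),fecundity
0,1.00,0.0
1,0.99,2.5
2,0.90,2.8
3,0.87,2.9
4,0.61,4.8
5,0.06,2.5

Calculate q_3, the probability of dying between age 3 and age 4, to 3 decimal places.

q_3 = (l_3 − l_4) / l_3 = (0.87 − 0.61) / 0.87
     = 0.26 / 0.87 = 0.298851… → 0.299

0.299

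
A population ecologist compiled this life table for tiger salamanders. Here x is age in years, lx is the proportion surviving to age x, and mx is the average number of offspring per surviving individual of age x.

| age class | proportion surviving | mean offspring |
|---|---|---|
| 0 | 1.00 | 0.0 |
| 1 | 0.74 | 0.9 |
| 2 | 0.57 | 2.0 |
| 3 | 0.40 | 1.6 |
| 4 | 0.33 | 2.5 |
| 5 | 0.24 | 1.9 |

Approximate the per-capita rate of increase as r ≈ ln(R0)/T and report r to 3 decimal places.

R0 = Σ lx·mx = 0 + 0.666 + 1.14 + 0.64 + 0.825 + 0.456 = 3.727
Σ x·lx·mx = 10.446; T = 10.446/3.727 = 2.80279…
r ≈ ln(R0)/T = ln(3.727)/2.80279… = 0.46939… → 0.469

0.469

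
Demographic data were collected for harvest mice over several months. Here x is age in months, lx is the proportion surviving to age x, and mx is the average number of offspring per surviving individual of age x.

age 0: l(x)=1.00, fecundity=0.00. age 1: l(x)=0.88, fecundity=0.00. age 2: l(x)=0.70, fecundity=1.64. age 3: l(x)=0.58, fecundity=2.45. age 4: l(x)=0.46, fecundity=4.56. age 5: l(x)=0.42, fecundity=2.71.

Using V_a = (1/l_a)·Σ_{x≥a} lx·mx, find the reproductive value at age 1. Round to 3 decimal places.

6.596

lx·mx for x ≥ 1: 0, 1.148, 1.421, 2.0976, 1.1382 → sum = 5.8048
V_1 = 5.8048 / l_1 = 5.8048 / 0.88 = 6.596364… → 6.596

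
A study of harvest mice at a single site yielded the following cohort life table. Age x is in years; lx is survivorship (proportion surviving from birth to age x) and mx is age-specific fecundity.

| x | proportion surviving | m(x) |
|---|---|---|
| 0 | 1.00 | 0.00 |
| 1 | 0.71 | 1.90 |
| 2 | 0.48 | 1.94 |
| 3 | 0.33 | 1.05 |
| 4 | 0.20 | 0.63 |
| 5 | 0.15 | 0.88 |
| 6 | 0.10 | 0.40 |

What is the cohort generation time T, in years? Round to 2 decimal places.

lx·mx: 0, 1.349, 0.9312, 0.3465, 0.126, 0.132, 0.04 → R0 = 2.9247
x·lx·mx: 0, 1.349, 1.8624, 1.0395, 0.504, 0.66, 0.24 → Σ = 5.6549
T = 5.6549 / 2.9247 = 1.933497… → 1.93

1.93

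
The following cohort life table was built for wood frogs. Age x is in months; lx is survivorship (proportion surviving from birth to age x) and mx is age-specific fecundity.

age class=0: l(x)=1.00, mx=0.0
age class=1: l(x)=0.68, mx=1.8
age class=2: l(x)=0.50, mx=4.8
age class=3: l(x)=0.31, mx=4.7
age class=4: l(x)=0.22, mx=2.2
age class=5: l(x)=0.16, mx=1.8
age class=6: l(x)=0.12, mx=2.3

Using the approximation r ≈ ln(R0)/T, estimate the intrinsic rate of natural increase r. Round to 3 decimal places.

0.720

R0 = Σ lx·mx = 0 + 1.224 + 2.4 + 1.457 + 0.484 + 0.288 + 0.276 = 6.129
Σ x·lx·mx = 15.427; T = 15.427/6.129 = 2.51705…
r ≈ ln(R0)/T = ln(6.129)/2.51705… = 0.7203… → 0.720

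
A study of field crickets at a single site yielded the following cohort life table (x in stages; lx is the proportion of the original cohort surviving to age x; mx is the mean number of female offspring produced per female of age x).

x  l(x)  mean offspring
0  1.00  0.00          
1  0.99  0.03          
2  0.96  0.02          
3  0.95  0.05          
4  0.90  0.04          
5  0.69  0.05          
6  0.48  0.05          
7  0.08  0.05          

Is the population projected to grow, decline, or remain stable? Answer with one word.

R0 = Σ lx·mx = 0 + 0.0297 + 0.0192 + 0.0475 + 0.036 + 0.0345 + 0.024 + 0.004 = 0.1949
R0 < 1, so the population is declining.

declining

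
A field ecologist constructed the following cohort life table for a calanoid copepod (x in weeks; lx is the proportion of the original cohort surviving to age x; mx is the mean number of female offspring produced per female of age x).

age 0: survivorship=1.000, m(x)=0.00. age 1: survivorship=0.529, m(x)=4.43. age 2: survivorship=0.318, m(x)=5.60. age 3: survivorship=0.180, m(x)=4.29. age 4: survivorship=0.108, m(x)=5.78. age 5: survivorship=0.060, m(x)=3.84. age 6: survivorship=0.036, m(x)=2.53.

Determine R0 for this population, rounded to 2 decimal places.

lx·mx by age: 0, 2.34347, 1.7808, 0.7722, 0.62424, 0.2304, 0.09108
R0 = Σ lx·mx = 5.84219 → 5.84

5.84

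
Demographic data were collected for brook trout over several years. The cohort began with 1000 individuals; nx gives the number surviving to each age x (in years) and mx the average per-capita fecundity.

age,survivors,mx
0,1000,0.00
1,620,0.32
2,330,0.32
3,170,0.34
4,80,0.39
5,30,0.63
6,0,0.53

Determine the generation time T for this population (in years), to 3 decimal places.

lx = nx/n0 = nx/1000: 1, 0.62, 0.33, 0.17, 0.08, 0.03, 0
lx·mx: 0, 0.1984, 0.1056, 0.0578, 0.0312, 0.0189, 0 → R0 = 0.4119
x·lx·mx: 0, 0.1984, 0.2112, 0.1734, 0.1248, 0.0945, 0 → Σ = 0.8023
T = 0.8023 / 0.4119 = 1.947803… → 1.948

1.948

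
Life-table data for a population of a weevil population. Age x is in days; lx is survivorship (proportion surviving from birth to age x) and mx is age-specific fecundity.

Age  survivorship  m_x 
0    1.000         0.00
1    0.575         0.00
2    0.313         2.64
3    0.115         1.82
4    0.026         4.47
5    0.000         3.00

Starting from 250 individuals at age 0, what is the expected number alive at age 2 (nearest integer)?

78

Expected survivors = N0 · l_2 = 250 × 0.313 = 78.25 → 78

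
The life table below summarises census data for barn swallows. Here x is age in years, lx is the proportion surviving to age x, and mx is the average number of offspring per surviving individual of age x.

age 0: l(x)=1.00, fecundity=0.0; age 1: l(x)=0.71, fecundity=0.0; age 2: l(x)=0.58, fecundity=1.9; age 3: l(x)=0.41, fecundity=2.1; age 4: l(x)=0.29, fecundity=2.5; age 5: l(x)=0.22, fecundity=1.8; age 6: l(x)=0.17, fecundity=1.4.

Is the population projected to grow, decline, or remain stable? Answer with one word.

growing

R0 = Σ lx·mx = 0 + 0 + 1.102 + 0.861 + 0.725 + 0.396 + 0.238 = 3.322
R0 > 1, so the population is growing.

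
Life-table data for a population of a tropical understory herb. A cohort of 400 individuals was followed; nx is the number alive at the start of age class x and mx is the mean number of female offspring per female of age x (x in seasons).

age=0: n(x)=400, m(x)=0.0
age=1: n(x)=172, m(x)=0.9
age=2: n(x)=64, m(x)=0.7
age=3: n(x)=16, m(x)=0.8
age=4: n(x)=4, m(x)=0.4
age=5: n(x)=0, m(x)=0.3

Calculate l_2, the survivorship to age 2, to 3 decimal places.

l_2 = n_2/n_0 = 64/400 = 0.16 → 0.160

0.160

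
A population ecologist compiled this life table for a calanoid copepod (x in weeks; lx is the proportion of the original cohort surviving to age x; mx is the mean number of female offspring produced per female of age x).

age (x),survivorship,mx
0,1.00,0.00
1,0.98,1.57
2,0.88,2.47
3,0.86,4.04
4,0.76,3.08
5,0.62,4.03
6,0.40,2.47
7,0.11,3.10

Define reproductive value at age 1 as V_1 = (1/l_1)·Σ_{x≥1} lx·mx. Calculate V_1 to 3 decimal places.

lx·mx for x ≥ 1: 1.5386, 2.1736, 3.4744, 2.3408, 2.4986, 0.988, 0.341 → sum = 13.355
V_1 = 13.355 / l_1 = 13.355 / 0.98 = 13.627551… → 13.628

13.628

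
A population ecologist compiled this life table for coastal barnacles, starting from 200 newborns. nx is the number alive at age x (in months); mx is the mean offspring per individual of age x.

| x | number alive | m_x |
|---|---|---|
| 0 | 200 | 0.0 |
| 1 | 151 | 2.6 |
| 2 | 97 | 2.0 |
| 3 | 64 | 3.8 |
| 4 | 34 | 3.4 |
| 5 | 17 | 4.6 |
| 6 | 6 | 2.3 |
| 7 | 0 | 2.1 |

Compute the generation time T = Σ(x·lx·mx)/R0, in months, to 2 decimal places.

2.36

lx = nx/n0 = nx/200: 1, 0.755, 0.485, 0.32, 0.17, 0.085, 0.03, 0
lx·mx: 0, 1.963, 0.97, 1.216, 0.578, 0.391, 0.069, 0 → R0 = 5.187
x·lx·mx: 0, 1.963, 1.94, 3.648, 2.312, 1.955, 0.414, 0 → Σ = 12.232
T = 12.232 / 5.187 = 2.358203… → 2.36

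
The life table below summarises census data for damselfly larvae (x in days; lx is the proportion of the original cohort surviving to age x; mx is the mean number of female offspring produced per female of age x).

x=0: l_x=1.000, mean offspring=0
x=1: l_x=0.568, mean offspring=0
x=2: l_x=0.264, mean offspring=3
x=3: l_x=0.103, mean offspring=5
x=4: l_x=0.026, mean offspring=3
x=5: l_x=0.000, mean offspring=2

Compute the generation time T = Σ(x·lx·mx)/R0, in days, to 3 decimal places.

2.484

lx·mx: 0, 0, 0.792, 0.515, 0.078, 0 → R0 = 1.385
x·lx·mx: 0, 0, 1.584, 1.545, 0.312, 0 → Σ = 3.441
T = 3.441 / 1.385 = 2.484477… → 2.484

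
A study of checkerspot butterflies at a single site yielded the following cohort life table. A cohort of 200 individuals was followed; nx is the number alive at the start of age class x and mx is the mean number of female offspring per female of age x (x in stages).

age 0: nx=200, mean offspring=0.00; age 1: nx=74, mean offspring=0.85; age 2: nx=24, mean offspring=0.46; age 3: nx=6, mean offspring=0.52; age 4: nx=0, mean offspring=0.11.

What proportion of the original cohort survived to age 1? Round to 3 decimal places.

0.370

l_1 = n_1/n_0 = 74/200 = 0.37 → 0.370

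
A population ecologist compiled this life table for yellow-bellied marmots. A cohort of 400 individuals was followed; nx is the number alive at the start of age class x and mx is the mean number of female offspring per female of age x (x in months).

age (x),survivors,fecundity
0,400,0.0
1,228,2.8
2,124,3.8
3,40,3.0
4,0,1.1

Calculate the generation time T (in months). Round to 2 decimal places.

1.58

lx = nx/n0 = nx/400: 1, 0.57, 0.31, 0.1, 0
lx·mx: 0, 1.596, 1.178, 0.3, 0 → R0 = 3.074
x·lx·mx: 0, 1.596, 2.356, 0.9, 0 → Σ = 4.852
T = 4.852 / 3.074 = 1.578399… → 1.58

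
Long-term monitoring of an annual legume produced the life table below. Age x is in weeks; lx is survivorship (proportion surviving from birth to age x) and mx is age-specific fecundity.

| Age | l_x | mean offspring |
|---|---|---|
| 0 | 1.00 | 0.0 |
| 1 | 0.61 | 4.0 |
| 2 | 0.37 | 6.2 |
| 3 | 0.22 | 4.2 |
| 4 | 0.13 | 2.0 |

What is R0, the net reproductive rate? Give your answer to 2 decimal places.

lx·mx by age: 0, 2.44, 2.294, 0.924, 0.26
R0 = Σ lx·mx = 5.918 → 5.92

5.92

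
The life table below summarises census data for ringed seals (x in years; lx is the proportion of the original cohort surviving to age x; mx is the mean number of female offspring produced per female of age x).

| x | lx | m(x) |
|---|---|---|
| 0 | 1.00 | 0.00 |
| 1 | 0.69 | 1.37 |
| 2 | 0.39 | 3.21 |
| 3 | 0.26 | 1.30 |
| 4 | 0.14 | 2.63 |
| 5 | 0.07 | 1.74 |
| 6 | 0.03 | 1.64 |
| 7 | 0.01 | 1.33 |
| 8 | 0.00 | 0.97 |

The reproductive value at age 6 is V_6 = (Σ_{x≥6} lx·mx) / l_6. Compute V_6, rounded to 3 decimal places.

2.083

lx·mx for x ≥ 6: 0.0492, 0.0133, 0 → sum = 0.0625
V_6 = 0.0625 / l_6 = 0.0625 / 0.03 = 2.083333… → 2.083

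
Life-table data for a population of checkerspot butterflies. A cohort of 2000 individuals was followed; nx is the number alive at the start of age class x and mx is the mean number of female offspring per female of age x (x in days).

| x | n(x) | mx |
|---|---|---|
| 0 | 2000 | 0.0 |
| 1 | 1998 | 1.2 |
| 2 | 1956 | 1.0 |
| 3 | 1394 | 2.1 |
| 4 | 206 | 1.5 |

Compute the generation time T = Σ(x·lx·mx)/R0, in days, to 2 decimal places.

lx = nx/n0 = nx/2000: 1, 0.999, 0.978, 0.697, 0.103
lx·mx: 0, 1.1988, 0.978, 1.4637, 0.1545 → R0 = 3.795
x·lx·mx: 0, 1.1988, 1.956, 4.3911, 0.618 → Σ = 8.1639
T = 8.1639 / 3.795 = 2.151225… → 2.15

2.15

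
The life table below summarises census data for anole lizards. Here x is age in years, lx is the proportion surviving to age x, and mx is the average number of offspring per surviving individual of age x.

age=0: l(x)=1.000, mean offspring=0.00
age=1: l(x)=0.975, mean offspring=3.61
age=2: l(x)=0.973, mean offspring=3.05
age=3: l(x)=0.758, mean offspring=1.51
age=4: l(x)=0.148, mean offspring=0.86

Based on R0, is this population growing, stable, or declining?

R0 = Σ lx·mx = 0 + 3.51975 + 2.96765 + 1.14458 + 0.12728 = 7.75926
R0 > 1, so the population is growing.

growing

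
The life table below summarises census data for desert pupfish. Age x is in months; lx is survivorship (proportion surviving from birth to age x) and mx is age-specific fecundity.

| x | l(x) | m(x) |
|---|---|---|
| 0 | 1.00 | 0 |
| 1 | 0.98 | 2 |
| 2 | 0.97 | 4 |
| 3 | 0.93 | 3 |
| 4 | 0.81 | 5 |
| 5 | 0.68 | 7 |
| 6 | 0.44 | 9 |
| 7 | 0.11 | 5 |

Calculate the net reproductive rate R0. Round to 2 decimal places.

21.95

lx·mx by age: 0, 1.96, 3.88, 2.79, 4.05, 4.76, 3.96, 0.55
R0 = Σ lx·mx = 21.95 → 21.95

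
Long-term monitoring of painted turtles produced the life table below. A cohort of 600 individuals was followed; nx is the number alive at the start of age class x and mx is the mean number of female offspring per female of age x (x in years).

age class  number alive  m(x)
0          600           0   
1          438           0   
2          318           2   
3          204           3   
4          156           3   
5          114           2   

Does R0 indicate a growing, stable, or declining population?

lx = nx/n0 = nx/600: 1, 0.73, 0.53, 0.34, 0.26, 0.19
R0 = Σ lx·mx = 0 + 0 + 1.06 + 1.02 + 0.78 + 0.38 = 3.24
R0 > 1, so the population is growing.

growing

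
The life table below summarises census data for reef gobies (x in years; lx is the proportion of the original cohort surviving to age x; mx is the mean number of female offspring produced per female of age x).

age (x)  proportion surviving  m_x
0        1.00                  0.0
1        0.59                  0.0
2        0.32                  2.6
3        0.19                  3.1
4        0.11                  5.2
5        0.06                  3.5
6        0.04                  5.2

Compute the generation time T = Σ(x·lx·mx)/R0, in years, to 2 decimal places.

lx·mx: 0, 0, 0.832, 0.589, 0.572, 0.21, 0.208 → R0 = 2.411
x·lx·mx: 0, 0, 1.664, 1.767, 2.288, 1.05, 1.248 → Σ = 8.017
T = 8.017 / 2.411 = 3.325176… → 3.33

3.33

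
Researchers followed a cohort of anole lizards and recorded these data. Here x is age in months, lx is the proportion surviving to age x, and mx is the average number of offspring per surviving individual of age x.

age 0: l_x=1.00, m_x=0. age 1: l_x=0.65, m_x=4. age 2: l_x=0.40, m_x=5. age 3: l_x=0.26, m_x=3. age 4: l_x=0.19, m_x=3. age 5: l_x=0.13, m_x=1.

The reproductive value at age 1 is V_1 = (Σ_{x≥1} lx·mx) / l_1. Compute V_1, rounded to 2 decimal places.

9.35

lx·mx for x ≥ 1: 2.6, 2, 0.78, 0.57, 0.13 → sum = 6.08
V_1 = 6.08 / l_1 = 6.08 / 0.65 = 9.353846… → 9.35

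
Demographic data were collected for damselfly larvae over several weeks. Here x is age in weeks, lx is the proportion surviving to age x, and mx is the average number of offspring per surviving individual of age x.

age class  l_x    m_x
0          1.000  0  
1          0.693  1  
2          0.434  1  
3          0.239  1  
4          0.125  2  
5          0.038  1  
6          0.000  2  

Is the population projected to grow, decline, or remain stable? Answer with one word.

growing

R0 = Σ lx·mx = 0 + 0.693 + 0.434 + 0.239 + 0.25 + 0.038 + 0 = 1.654
R0 > 1, so the population is growing.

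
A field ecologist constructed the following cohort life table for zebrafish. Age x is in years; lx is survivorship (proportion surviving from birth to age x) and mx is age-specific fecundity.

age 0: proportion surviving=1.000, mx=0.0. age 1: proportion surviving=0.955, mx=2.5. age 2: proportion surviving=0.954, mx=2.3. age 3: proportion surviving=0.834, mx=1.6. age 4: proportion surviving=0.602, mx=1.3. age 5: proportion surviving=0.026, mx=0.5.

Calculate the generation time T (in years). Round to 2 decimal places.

lx·mx: 0, 2.3875, 2.1942, 1.3344, 0.7826, 0.013 → R0 = 6.7117
x·lx·mx: 0, 2.3875, 4.3884, 4.0032, 3.1304, 0.065 → Σ = 13.9745
T = 13.9745 / 6.7117 = 2.08211… → 2.08

2.08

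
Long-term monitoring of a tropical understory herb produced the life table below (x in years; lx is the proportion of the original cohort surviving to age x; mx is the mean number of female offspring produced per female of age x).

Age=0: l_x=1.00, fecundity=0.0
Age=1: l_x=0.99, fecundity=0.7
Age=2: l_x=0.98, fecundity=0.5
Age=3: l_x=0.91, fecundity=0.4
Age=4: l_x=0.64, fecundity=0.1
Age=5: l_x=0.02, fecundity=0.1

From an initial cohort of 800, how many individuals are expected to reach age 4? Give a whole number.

Expected survivors = N0 · l_4 = 800 × 0.64 = 512 → 512

512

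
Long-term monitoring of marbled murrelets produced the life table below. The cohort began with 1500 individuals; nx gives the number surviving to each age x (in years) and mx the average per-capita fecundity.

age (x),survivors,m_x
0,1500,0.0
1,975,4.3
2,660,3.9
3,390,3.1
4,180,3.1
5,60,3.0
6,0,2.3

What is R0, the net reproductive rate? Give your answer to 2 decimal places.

5.81

lx = nx/n0 = nx/1500: 1, 0.65, 0.44, 0.26, 0.12, 0.04, 0
lx·mx by age: 0, 2.795, 1.716, 0.806, 0.372, 0.12, 0
R0 = Σ lx·mx = 5.809 → 5.81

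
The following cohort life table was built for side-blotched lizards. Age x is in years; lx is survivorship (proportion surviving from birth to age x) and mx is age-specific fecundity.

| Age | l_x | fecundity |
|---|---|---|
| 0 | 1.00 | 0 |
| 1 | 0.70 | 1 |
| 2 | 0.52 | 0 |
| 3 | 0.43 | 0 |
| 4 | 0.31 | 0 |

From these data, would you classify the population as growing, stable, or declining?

declining

R0 = Σ lx·mx = 0 + 0.7 + 0 + 0 + 0 = 0.7
R0 < 1, so the population is declining.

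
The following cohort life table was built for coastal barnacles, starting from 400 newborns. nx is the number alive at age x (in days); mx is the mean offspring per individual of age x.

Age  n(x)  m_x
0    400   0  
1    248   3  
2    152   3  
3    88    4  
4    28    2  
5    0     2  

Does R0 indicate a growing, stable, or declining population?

lx = nx/n0 = nx/400: 1, 0.62, 0.38, 0.22, 0.07, 0
R0 = Σ lx·mx = 0 + 1.86 + 1.14 + 0.88 + 0.14 + 0 = 4.02
R0 > 1, so the population is growing.

growing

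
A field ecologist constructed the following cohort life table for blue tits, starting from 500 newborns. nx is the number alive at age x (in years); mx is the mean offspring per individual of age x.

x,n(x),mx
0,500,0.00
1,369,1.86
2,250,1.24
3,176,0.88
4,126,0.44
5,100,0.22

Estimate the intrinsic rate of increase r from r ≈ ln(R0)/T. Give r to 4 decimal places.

lx = nx/n0 = nx/500: 1, 0.738, 0.5, 0.352, 0.252, 0.2
R0 = Σ lx·mx = 0 + 1.37268 + 0.62 + 0.30976 + 0.11088 + 0.044 = 2.45732
Σ x·lx·mx = 4.20548; T = 4.20548/2.45732 = 1.71141…
r ≈ ln(R0)/T = ln(2.45732)/1.71141… = 0.52534… → 0.5253

0.5253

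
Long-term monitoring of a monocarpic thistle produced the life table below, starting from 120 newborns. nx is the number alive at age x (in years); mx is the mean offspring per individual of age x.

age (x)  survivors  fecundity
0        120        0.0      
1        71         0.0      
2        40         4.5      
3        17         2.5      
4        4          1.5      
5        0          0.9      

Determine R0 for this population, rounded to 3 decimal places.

lx = nx/n0 = nx/120: 1, 0.59167…, 0.33333…, 0.14167…, 0.03333…, 0
lx·mx by age: 0, 0, 1.5…, 0.354167…, 0.05…, 0
R0 = Σ lx·mx = 1.904167… → 1.904

1.904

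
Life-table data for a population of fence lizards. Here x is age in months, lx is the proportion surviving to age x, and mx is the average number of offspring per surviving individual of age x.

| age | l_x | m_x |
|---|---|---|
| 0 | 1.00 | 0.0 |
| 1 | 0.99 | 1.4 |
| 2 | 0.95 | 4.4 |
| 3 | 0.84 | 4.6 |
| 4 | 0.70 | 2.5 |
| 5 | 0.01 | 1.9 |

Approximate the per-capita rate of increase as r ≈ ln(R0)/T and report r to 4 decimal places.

R0 = Σ lx·mx = 0 + 1.386 + 4.18 + 3.864 + 1.75 + 0.019 = 11.199
Σ x·lx·mx = 28.433; T = 28.433/11.199 = 2.53889…
r ≈ ln(R0)/T = ln(11.199)/2.53889… = 0.951529… → 0.9515

0.9515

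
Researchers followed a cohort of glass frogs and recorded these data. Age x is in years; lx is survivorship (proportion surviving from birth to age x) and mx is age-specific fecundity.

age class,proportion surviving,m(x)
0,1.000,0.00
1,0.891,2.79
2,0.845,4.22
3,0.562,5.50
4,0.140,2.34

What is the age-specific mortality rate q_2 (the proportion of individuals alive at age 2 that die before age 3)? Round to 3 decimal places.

0.335

q_2 = (l_2 − l_3) / l_2 = (0.845 − 0.562) / 0.845
     = 0.283 / 0.845 = 0.334911… → 0.335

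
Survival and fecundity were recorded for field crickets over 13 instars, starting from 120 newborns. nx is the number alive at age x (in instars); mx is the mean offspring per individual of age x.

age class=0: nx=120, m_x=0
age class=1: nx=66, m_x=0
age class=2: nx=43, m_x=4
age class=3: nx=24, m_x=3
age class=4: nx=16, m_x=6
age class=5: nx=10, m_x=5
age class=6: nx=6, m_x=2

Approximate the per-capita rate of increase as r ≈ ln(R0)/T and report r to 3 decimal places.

0.384

lx = nx/n0 = nx/120: 1, 0.55, 0.35833…, 0.2, 0.13333…, 0.08333…, 0.05
R0 = Σ lx·mx = 0 + 0 + 1.43333… + 0.6 + 0.8… + 0.41667… + 0.1 = 3.35…
Σ x·lx·mx = 10.55…; T = 10.55…/3.35… = 3.14925…
r ≈ ln(R0)/T = ln(3.35…)/3.14925… = 0.38389… → 0.384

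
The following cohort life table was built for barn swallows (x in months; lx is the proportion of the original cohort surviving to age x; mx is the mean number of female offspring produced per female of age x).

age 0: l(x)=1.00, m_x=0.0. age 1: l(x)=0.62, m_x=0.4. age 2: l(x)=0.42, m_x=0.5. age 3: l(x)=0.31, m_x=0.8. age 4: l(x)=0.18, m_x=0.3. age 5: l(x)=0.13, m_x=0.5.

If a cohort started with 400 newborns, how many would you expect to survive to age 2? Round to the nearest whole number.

Expected survivors = N0 · l_2 = 400 × 0.42 = 168 → 168

168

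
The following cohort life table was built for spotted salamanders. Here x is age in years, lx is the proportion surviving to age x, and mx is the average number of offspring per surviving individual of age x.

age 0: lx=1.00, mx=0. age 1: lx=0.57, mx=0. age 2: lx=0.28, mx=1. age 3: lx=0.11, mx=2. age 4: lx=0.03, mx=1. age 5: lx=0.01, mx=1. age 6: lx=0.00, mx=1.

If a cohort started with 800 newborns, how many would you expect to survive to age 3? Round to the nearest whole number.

Expected survivors = N0 · l_3 = 800 × 0.11 = 88 → 88

88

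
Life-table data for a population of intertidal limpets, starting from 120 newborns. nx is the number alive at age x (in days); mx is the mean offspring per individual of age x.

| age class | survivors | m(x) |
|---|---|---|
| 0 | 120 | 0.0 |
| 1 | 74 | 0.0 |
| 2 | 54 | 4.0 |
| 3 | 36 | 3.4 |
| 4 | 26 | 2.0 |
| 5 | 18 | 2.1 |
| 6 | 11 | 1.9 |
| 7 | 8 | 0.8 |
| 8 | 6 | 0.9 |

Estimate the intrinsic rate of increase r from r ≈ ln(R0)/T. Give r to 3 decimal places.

0.440

lx = nx/n0 = nx/120: 1, 0.61667…, 0.45, 0.3, 0.21667…, 0.15, 0.09167…, 0.06667…, 0.05
R0 = Σ lx·mx = 0 + 0 + 1.8 + 1.02 + 0.43333… + 0.315 + 0.17417… + 0.05333… + 0.045 = 3.840833…
Σ x·lx·mx = 11.746667…; T = 11.746667…/3.840833… = 3.05836…
r ≈ ln(R0)/T = ln(3.840833…)/3.05836… = 0.44… → 0.440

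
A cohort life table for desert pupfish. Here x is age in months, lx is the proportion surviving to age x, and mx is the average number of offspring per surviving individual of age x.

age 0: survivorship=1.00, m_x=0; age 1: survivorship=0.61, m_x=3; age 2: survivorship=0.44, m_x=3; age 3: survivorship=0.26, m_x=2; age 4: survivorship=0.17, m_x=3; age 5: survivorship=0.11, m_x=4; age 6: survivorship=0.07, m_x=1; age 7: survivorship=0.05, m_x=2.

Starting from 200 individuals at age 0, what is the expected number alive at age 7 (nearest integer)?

Expected survivors = N0 · l_7 = 200 × 0.05 = 10 → 10

10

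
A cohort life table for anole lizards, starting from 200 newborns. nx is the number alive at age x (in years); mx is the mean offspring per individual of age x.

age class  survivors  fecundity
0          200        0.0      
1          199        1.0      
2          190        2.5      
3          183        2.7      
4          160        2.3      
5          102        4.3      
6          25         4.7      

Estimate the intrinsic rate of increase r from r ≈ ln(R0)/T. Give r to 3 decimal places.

0.702

lx = nx/n0 = nx/200: 1, 0.995, 0.95, 0.915, 0.8, 0.51, 0.125
R0 = Σ lx·mx = 0 + 0.995 + 2.375 + 2.4705 + 1.84 + 2.193 + 0.5875 = 10.461
Σ x·lx·mx = 35.0065; T = 35.0065/10.461 = 3.34638…
r ≈ ln(R0)/T = ln(10.461)/3.34638… = 0.70155… → 0.702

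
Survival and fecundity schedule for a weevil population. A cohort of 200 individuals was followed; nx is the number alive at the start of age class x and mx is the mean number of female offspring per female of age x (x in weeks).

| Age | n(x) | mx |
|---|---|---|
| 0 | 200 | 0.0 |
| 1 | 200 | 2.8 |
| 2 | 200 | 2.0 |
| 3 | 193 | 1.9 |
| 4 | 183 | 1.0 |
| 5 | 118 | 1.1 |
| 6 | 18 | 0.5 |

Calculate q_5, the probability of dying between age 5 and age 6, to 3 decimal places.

0.847

lx = nx/n0 = nx/200: 1, 1, 1, 0.965, 0.915, 0.59, 0.09
q_5 = (l_5 − l_6) / l_5 = (0.59 − 0.09) / 0.59
     = 0.5 / 0.59 = 0.847458… → 0.847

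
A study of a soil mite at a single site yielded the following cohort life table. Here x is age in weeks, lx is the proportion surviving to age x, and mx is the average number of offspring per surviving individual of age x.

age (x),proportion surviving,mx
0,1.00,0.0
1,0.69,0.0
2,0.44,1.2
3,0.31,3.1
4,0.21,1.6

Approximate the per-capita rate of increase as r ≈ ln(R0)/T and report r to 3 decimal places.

R0 = Σ lx·mx = 0 + 0 + 0.528 + 0.961 + 0.336 = 1.825
Σ x·lx·mx = 5.283; T = 5.283/1.825 = 2.89479…
r ≈ ln(R0)/T = ln(1.825)/2.89479… = 0.20781… → 0.208

0.208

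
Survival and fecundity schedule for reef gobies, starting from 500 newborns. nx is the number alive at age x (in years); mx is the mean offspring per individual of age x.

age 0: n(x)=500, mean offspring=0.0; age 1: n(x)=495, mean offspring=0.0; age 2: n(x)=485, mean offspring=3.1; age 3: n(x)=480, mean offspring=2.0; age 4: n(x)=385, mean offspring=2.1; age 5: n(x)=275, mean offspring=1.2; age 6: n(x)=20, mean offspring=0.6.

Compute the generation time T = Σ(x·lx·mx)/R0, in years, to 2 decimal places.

3.00

lx = nx/n0 = nx/500: 1, 0.99, 0.97, 0.96, 0.77, 0.55, 0.04
lx·mx: 0, 0, 3.007, 1.92, 1.617, 0.66, 0.024 → R0 = 7.228
x·lx·mx: 0, 0, 6.014, 5.76, 6.468, 3.3, 0.144 → Σ = 21.686
T = 21.686 / 7.228 = 3.000277… → 3.00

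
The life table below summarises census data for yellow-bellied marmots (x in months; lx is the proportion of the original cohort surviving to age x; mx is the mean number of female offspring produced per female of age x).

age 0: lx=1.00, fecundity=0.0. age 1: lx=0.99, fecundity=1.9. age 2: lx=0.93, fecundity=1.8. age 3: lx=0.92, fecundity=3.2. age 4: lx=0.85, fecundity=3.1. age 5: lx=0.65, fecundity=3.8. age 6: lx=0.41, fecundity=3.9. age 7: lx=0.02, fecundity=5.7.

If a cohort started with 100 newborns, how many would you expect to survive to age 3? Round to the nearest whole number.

92

Expected survivors = N0 · l_3 = 100 × 0.92 = 92 → 92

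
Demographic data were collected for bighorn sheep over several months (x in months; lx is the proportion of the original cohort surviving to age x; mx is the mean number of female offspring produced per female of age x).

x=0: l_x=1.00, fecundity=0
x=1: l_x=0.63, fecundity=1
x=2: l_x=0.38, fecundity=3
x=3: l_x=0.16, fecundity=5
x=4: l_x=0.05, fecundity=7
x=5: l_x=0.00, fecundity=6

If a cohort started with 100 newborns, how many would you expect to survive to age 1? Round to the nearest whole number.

63

Expected survivors = N0 · l_1 = 100 × 0.63 = 63 → 63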